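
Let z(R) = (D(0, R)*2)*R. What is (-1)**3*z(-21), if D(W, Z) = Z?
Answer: -882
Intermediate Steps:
z(R) = 2*R**2 (z(R) = (R*2)*R = (2*R)*R = 2*R**2)
(-1)**3*z(-21) = (-1)**3*(2*(-21)**2) = -2*441 = -1*882 = -882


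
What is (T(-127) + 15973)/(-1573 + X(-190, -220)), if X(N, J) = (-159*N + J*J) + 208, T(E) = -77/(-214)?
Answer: 3418299/16530430 ≈ 0.20679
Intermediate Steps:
T(E) = 77/214 (T(E) = -77*(-1/214) = 77/214)
X(N, J) = 208 + J² - 159*N (X(N, J) = (-159*N + J²) + 208 = (J² - 159*N) + 208 = 208 + J² - 159*N)
(T(-127) + 15973)/(-1573 + X(-190, -220)) = (77/214 + 15973)/(-1573 + (208 + (-220)² - 159*(-190))) = 3418299/(214*(-1573 + (208 + 48400 + 30210))) = 3418299/(214*(-1573 + 78818)) = (3418299/214)/77245 = (3418299/214)*(1/77245) = 3418299/16530430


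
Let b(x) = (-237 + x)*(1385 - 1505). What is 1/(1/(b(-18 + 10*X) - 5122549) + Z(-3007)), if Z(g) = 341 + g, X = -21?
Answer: -5066749/13507952835 ≈ -0.00037509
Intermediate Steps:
b(x) = 28440 - 120*x (b(x) = (-237 + x)*(-120) = 28440 - 120*x)
1/(1/(b(-18 + 10*X) - 5122549) + Z(-3007)) = 1/(1/((28440 - 120*(-18 + 10*(-21))) - 5122549) + (341 - 3007)) = 1/(1/((28440 - 120*(-18 - 210)) - 5122549) - 2666) = 1/(1/((28440 - 120*(-228)) - 5122549) - 2666) = 1/(1/((28440 + 27360) - 5122549) - 2666) = 1/(1/(55800 - 5122549) - 2666) = 1/(1/(-5066749) - 2666) = 1/(-1/5066749 - 2666) = 1/(-13507952835/5066749) = -5066749/13507952835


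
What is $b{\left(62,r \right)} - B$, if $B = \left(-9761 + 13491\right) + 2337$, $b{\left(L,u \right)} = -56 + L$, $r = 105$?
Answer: $-6061$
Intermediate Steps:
$B = 6067$ ($B = 3730 + 2337 = 6067$)
$b{\left(62,r \right)} - B = \left(-56 + 62\right) - 6067 = 6 - 6067 = -6061$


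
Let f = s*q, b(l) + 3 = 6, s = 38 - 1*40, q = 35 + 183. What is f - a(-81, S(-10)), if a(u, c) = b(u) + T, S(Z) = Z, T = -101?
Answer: -338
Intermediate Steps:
q = 218
s = -2 (s = 38 - 40 = -2)
b(l) = 3 (b(l) = -3 + 6 = 3)
a(u, c) = -98 (a(u, c) = 3 - 101 = -98)
f = -436 (f = -2*218 = -436)
f - a(-81, S(-10)) = -436 - 1*(-98) = -436 + 98 = -338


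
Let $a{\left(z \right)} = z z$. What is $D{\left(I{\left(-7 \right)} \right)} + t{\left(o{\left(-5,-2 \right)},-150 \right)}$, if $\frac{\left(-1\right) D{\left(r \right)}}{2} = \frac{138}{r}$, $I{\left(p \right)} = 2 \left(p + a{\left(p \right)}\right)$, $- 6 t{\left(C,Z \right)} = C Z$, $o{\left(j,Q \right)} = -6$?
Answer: $- \frac{1073}{7} \approx -153.29$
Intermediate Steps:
$a{\left(z \right)} = z^{2}$
$t{\left(C,Z \right)} = - \frac{C Z}{6}$
$I{\left(p \right)} = 2 p + 2 p^{2}$ ($I{\left(p \right)} = 2 \left(p + p^{2}\right) = 2 p + 2 p^{2}$)
$D{\left(r \right)} = - \frac{276}{r}$ ($D{\left(r \right)} = - 2 \frac{138}{r} = - \frac{276}{r}$)
$D{\left(I{\left(-7 \right)} \right)} + t{\left(o{\left(-5,-2 \right)},-150 \right)} = - \frac{276}{2 \left(-7\right) \left(1 - 7\right)} - \left(-1\right) \left(-150\right) = - \frac{276}{2 \left(-7\right) \left(-6\right)} - 150 = - \frac{276}{84} - 150 = \left(-276\right) \frac{1}{84} - 150 = - \frac{23}{7} - 150 = - \frac{1073}{7}$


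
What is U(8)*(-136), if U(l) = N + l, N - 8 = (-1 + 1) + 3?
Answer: -2584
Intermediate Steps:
N = 11 (N = 8 + ((-1 + 1) + 3) = 8 + (0 + 3) = 8 + 3 = 11)
U(l) = 11 + l
U(8)*(-136) = (11 + 8)*(-136) = 19*(-136) = -2584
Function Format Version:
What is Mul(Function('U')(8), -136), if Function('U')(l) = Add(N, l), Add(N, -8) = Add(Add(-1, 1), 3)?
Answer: -2584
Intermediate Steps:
N = 11 (N = Add(8, Add(Add(-1, 1), 3)) = Add(8, Add(0, 3)) = Add(8, 3) = 11)
Function('U')(l) = Add(11, l)
Mul(Function('U')(8), -136) = Mul(Add(11, 8), -136) = Mul(19, -136) = -2584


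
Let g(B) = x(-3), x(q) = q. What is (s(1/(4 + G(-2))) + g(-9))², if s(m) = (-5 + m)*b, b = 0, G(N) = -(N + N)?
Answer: 9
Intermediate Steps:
G(N) = -2*N
g(B) = -3
s(m) = 0 (s(m) = (-5 + m)*0 = 0)
(s(1/(4 + G(-2))) + g(-9))² = (0 - 3)² = (-3)² = 9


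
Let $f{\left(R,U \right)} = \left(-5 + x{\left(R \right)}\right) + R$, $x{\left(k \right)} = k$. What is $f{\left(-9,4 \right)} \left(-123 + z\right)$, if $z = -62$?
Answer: $4255$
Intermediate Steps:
$f{\left(R,U \right)} = -5 + 2 R$ ($f{\left(R,U \right)} = \left(-5 + R\right) + R = -5 + 2 R$)
$f{\left(-9,4 \right)} \left(-123 + z\right) = \left(-5 + 2 \left(-9\right)\right) \left(-123 - 62\right) = \left(-5 - 18\right) \left(-185\right) = \left(-23\right) \left(-185\right) = 4255$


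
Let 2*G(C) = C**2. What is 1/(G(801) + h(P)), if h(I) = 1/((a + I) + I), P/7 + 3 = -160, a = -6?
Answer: 2288/733991543 ≈ 3.1172e-6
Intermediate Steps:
P = -1141 (P = -21 + 7*(-160) = -21 - 1120 = -1141)
G(C) = C**2/2
h(I) = 1/(-6 + 2*I) (h(I) = 1/((-6 + I) + I) = 1/(-6 + 2*I))
1/(G(801) + h(P)) = 1/((1/2)*801**2 + 1/(2*(-3 - 1141))) = 1/((1/2)*641601 + (1/2)/(-1144)) = 1/(641601/2 + (1/2)*(-1/1144)) = 1/(641601/2 - 1/2288) = 1/(733991543/2288) = 2288/733991543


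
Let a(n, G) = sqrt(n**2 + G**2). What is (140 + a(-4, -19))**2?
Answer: (140 + sqrt(377))**2 ≈ 25414.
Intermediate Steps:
a(n, G) = sqrt(G**2 + n**2)
(140 + a(-4, -19))**2 = (140 + sqrt((-19)**2 + (-4)**2))**2 = (140 + sqrt(361 + 16))**2 = (140 + sqrt(377))**2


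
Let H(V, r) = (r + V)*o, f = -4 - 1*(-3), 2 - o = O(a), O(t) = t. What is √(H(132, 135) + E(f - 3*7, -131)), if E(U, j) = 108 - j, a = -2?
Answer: √1307 ≈ 36.152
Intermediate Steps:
o = 4 (o = 2 - 1*(-2) = 2 + 2 = 4)
f = -1 (f = -4 + 3 = -1)
H(V, r) = 4*V + 4*r (H(V, r) = (r + V)*4 = (V + r)*4 = 4*V + 4*r)
√(H(132, 135) + E(f - 3*7, -131)) = √((4*132 + 4*135) + (108 - 1*(-131))) = √((528 + 540) + (108 + 131)) = √(1068 + 239) = √1307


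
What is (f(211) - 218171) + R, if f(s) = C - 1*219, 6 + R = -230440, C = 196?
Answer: -448640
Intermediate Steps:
R = -230446 (R = -6 - 230440 = -230446)
f(s) = -23 (f(s) = 196 - 1*219 = 196 - 219 = -23)
(f(211) - 218171) + R = (-23 - 218171) - 230446 = -218194 - 230446 = -448640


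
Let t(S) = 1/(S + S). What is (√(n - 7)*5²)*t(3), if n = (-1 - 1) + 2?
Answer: 25*I*√7/6 ≈ 11.024*I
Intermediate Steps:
t(S) = 1/(2*S)
n = 0 (n = -2 + 2 = 0)
(√(n - 7)*5²)*t(3) = (√(0 - 7)*5²)*((½)/3) = (√(-7)*25)*((½)*(⅓)) = ((I*√7)*25)*(⅙) = (25*I*√7)*(⅙) = 25*I*√7/6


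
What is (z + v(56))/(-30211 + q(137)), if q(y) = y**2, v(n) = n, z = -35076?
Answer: 17510/5721 ≈ 3.0607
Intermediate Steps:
(z + v(56))/(-30211 + q(137)) = (-35076 + 56)/(-30211 + 137**2) = -35020/(-30211 + 18769) = -35020/(-11442) = -35020*(-1/11442) = 17510/5721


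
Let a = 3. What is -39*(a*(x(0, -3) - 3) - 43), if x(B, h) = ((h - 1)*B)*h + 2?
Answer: 1794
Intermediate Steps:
x(B, h) = 2 + B*h*(-1 + h) (x(B, h) = ((-1 + h)*B)*h + 2 = (B*(-1 + h))*h + 2 = B*h*(-1 + h) + 2 = 2 + B*h*(-1 + h))
-39*(a*(x(0, -3) - 3) - 43) = -39*(3*((2 + 0*(-3)² - 1*0*(-3)) - 3) - 43) = -39*(3*((2 + 0*9 + 0) - 3) - 43) = -39*(3*((2 + 0 + 0) - 3) - 43) = -39*(3*(2 - 3) - 43) = -39*(3*(-1) - 43) = -39*(-3 - 43) = -39*(-46) = 1794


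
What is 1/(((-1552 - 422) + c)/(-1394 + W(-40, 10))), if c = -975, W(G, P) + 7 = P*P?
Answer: 1301/2949 ≈ 0.44117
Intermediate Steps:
W(G, P) = -7 + P² (W(G, P) = -7 + P*P = -7 + P²)
1/(((-1552 - 422) + c)/(-1394 + W(-40, 10))) = 1/(((-1552 - 422) - 975)/(-1394 + (-7 + 10²))) = 1/((-1974 - 975)/(-1394 + (-7 + 100))) = 1/(-2949/(-1394 + 93)) = 1/(-2949/(-1301)) = 1/(-2949*(-1/1301)) = 1/(2949/1301) = 1301/2949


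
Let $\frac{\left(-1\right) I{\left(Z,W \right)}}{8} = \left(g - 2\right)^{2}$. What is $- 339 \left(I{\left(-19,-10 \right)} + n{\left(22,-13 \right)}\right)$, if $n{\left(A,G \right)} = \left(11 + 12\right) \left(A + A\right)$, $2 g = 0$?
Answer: $-332220$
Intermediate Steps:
$g = 0$ ($g = \frac{1}{2} \cdot 0 = 0$)
$n{\left(A,G \right)} = 46 A$ ($n{\left(A,G \right)} = 23 \cdot 2 A = 46 A$)
$I{\left(Z,W \right)} = -32$ ($I{\left(Z,W \right)} = - 8 \left(0 - 2\right)^{2} = - 8 \left(-2\right)^{2} = \left(-8\right) 4 = -32$)
$- 339 \left(I{\left(-19,-10 \right)} + n{\left(22,-13 \right)}\right) = - 339 \left(-32 + 46 \cdot 22\right) = - 339 \left(-32 + 1012\right) = \left(-339\right) 980 = -332220$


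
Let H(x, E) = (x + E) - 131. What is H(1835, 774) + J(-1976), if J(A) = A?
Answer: 502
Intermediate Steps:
H(x, E) = -131 + E + x (H(x, E) = (E + x) - 131 = -131 + E + x)
H(1835, 774) + J(-1976) = (-131 + 774 + 1835) - 1976 = 2478 - 1976 = 502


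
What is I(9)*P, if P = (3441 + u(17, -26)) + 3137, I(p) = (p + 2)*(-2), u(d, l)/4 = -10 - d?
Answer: -142340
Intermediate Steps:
u(d, l) = -40 - 4*d (u(d, l) = 4*(-10 - d) = -40 - 4*d)
I(p) = -4 - 2*p (I(p) = (2 + p)*(-2) = -4 - 2*p)
P = 6470 (P = (3441 + (-40 - 4*17)) + 3137 = (3441 + (-40 - 68)) + 3137 = (3441 - 108) + 3137 = 3333 + 3137 = 6470)
I(9)*P = (-4 - 2*9)*6470 = (-4 - 18)*6470 = -22*6470 = -142340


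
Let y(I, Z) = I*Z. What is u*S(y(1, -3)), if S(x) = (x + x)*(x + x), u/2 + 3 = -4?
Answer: -504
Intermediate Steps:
u = -14 (u = -6 + 2*(-4) = -6 - 8 = -14)
S(x) = 4*x**2 (S(x) = (2*x)*(2*x) = 4*x**2)
u*S(y(1, -3)) = -56*(1*(-3))**2 = -56*(-3)**2 = -56*9 = -14*36 = -504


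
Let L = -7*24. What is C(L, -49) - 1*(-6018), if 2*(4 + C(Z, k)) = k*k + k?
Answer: 7190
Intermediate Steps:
L = -168
C(Z, k) = -4 + k/2 + k**2/2 (C(Z, k) = -4 + (k*k + k)/2 = -4 + (k**2 + k)/2 = -4 + (k + k**2)/2 = -4 + (k/2 + k**2/2) = -4 + k/2 + k**2/2)
C(L, -49) - 1*(-6018) = (-4 + (1/2)*(-49) + (1/2)*(-49)**2) - 1*(-6018) = (-4 - 49/2 + (1/2)*2401) + 6018 = (-4 - 49/2 + 2401/2) + 6018 = 1172 + 6018 = 7190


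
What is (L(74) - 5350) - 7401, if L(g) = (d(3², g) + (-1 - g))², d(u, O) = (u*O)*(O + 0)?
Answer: 2421512930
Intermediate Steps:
d(u, O) = u*O² (d(u, O) = (O*u)*O = u*O²)
L(g) = (-1 - g + 9*g²)² (L(g) = (3²*g² + (-1 - g))² = (9*g² + (-1 - g))² = (-1 - g + 9*g²)²)
(L(74) - 5350) - 7401 = ((1 + 74 - 9*74²)² - 5350) - 7401 = ((1 + 74 - 9*5476)² - 5350) - 7401 = ((1 + 74 - 49284)² - 5350) - 7401 = ((-49209)² - 5350) - 7401 = (2421525681 - 5350) - 7401 = 2421520331 - 7401 = 2421512930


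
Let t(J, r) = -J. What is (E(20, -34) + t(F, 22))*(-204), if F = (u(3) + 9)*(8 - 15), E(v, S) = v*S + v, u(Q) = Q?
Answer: 117504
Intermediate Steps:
E(v, S) = v + S*v (E(v, S) = S*v + v = v + S*v)
F = -84 (F = (3 + 9)*(8 - 15) = 12*(-7) = -84)
(E(20, -34) + t(F, 22))*(-204) = (20*(1 - 34) - 1*(-84))*(-204) = (20*(-33) + 84)*(-204) = (-660 + 84)*(-204) = -576*(-204) = 117504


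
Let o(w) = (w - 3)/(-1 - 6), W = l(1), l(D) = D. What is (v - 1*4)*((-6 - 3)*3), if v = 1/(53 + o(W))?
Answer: 40095/373 ≈ 107.49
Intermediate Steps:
W = 1
o(w) = 3/7 - w/7 (o(w) = (-3 + w)/(-7) = (-3 + w)*(-⅐) = 3/7 - w/7)
v = 7/373 (v = 1/(53 + (3/7 - ⅐*1)) = 1/(53 + (3/7 - ⅐)) = 1/(53 + 2/7) = 1/(373/7) = 7/373 ≈ 0.018767)
(v - 1*4)*((-6 - 3)*3) = (7/373 - 1*4)*((-6 - 3)*3) = (7/373 - 4)*(-9*3) = -1485/373*(-27) = 40095/373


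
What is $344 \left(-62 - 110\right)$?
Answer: $-59168$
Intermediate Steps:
$344 \left(-62 - 110\right) = 344 \left(-172\right) = -59168$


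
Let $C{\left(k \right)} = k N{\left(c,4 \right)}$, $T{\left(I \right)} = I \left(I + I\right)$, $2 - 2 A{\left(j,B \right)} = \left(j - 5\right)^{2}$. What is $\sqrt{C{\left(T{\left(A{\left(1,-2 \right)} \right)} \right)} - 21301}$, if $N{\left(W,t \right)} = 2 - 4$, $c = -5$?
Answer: $i \sqrt{21497} \approx 146.62 i$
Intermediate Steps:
$A{\left(j,B \right)} = 1 - \frac{\left(-5 + j\right)^{2}}{2}$ ($A{\left(j,B \right)} = 1 - \frac{\left(j - 5\right)^{2}}{2} = 1 - \frac{\left(-5 + j\right)^{2}}{2}$)
$N{\left(W,t \right)} = -2$ ($N{\left(W,t \right)} = 2 - 4 = -2$)
$T{\left(I \right)} = 2 I^{2}$ ($T{\left(I \right)} = I 2 I = 2 I^{2}$)
$C{\left(k \right)} = - 2 k$ ($C{\left(k \right)} = k \left(-2\right) = - 2 k$)
$\sqrt{C{\left(T{\left(A{\left(1,-2 \right)} \right)} \right)} - 21301} = \sqrt{- 2 \cdot 2 \left(1 - \frac{\left(-5 + 1\right)^{2}}{2}\right)^{2} - 21301} = \sqrt{- 2 \cdot 2 \left(1 - \frac{\left(-4\right)^{2}}{2}\right)^{2} - 21301} = \sqrt{- 2 \cdot 2 \left(1 - 8\right)^{2} - 21301} = \sqrt{- 2 \cdot 2 \left(-7\right)^{2} - 21301} = \sqrt{- 2 \cdot 2 \cdot 49 - 21301} = \sqrt{\left(-2\right) 98 - 21301} = \sqrt{-196 - 21301} = \sqrt{-21497} = i \sqrt{21497}$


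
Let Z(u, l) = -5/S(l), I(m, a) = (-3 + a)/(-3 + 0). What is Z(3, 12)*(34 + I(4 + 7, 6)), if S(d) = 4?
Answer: -165/4 ≈ -41.250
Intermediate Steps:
I(m, a) = 1 - a/3 (I(m, a) = (-3 + a)/(-3) = (-3 + a)*(-⅓) = 1 - a/3)
Z(u, l) = -5/4
Z(3, 12)*(34 + I(4 + 7, 6)) = -5*(34 + (1 - ⅓*6))/4 = -5*(34 + (1 - 2))/4 = -5*(34 - 1)/4 = -5/4*33 = -165/4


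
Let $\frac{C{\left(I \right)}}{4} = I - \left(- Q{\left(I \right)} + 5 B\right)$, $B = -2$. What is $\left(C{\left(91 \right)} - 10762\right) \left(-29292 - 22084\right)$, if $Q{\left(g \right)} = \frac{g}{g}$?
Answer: $531947104$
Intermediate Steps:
$Q{\left(g \right)} = 1$
$C{\left(I \right)} = 44 + 4 I$ ($C{\left(I \right)} = 4 \left(I + \left(1 - -10\right)\right) = 4 \left(I + \left(1 + 10\right)\right) = 4 \left(I + 11\right) = 4 \left(11 + I\right) = 44 + 4 I$)
$\left(C{\left(91 \right)} - 10762\right) \left(-29292 - 22084\right) = \left(\left(44 + 4 \cdot 91\right) - 10762\right) \left(-29292 - 22084\right) = \left(\left(44 + 364\right) - 10762\right) \left(-51376\right) = \left(408 - 10762\right) \left(-51376\right) = \left(-10354\right) \left(-51376\right) = 531947104$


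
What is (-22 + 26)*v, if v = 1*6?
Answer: 24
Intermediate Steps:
v = 6
(-22 + 26)*v = (-22 + 26)*6 = 4*6 = 24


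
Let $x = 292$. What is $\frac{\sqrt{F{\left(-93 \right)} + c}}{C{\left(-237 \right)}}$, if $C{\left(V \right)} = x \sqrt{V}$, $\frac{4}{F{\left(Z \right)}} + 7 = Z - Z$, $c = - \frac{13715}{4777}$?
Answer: $\frac{\sqrt{101363941651}}{771370852} \approx 0.00041274$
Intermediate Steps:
$c = - \frac{13715}{4777}$ ($c = \left(-13715\right) \frac{1}{4777} = - \frac{13715}{4777} \approx -2.871$)
$F{\left(Z \right)} = - \frac{4}{7}$ ($F{\left(Z \right)} = \frac{4}{-7 + \left(Z - Z\right)} = \frac{4}{-7 + 0} = \frac{4}{-7} = 4 \left(- \frac{1}{7}\right) = - \frac{4}{7}$)
$C{\left(V \right)} = 292 \sqrt{V}$
$\frac{\sqrt{F{\left(-93 \right)} + c}}{C{\left(-237 \right)}} = \frac{\sqrt{- \frac{4}{7} - \frac{13715}{4777}}}{292 \sqrt{-237}} = \frac{\sqrt{- \frac{115113}{33439}}}{292 i \sqrt{237}} = \frac{\frac{1}{33439} i \sqrt{3849263607}}{292 i \sqrt{237}} = \frac{i \sqrt{3849263607}}{33439} \left(- \frac{i \sqrt{237}}{69204}\right) = \frac{\sqrt{101363941651}}{771370852}$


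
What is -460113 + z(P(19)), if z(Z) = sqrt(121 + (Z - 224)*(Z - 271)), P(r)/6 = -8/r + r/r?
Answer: -460113 + sqrt(21341451)/19 ≈ -4.5987e+5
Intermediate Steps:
P(r) = 6 - 48/r (P(r) = 6*(-8/r + r/r) = 6*(-8/r + 1) = 6*(1 - 8/r) = 6 - 48/r)
z(Z) = sqrt(121 + (-271 + Z)*(-224 + Z)) (z(Z) = sqrt(121 + (-224 + Z)*(-271 + Z)) = sqrt(121 + (-271 + Z)*(-224 + Z)))
-460113 + z(P(19)) = -460113 + sqrt(60825 + (6 - 48/19)**2 - 495*(6 - 48/19)) = -460113 + sqrt(60825 + (66/19)**2 - 495*66/19) = -460113 + sqrt(60825 + 4356/361 - 32670/19) = -460113 + sqrt(21341451/361) = -460113 + sqrt(21341451)/19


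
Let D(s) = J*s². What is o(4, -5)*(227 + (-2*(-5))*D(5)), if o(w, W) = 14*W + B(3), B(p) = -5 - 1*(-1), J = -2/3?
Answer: -13394/3 ≈ -4464.7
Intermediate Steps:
J = -⅔ (J = -2*⅓ = -⅔ ≈ -0.66667)
B(p) = -4 (B(p) = -5 + 1 = -4)
D(s) = -2*s²/3
o(w, W) = -4 + 14*W (o(w, W) = 14*W - 4 = -4 + 14*W)
o(4, -5)*(227 + (-2*(-5))*D(5)) = (-4 + 14*(-5))*(227 + (-2*(-5))*(-⅔*5²)) = (-4 - 70)*(227 + 10*(-⅔*25)) = -74*(227 + 10*(-50/3)) = -74*(227 - 500/3) = -74*181/3 = -13394/3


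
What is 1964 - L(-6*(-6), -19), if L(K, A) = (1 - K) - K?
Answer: 2035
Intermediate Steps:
L(K, A) = 1 - 2*K
1964 - L(-6*(-6), -19) = 1964 - (1 - (-12)*(-6)) = 1964 - (1 - 2*36) = 1964 - (1 - 72) = 1964 - 1*(-71) = 1964 + 71 = 2035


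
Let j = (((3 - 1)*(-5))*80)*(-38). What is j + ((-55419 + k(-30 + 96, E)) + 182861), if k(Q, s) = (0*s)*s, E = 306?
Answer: 157842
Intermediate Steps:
k(Q, s) = 0 (k(Q, s) = 0*s = 0)
j = 30400 (j = ((2*(-5))*80)*(-38) = -10*80*(-38) = -800*(-38) = 30400)
j + ((-55419 + k(-30 + 96, E)) + 182861) = 30400 + ((-55419 + 0) + 182861) = 30400 + (-55419 + 182861) = 30400 + 127442 = 157842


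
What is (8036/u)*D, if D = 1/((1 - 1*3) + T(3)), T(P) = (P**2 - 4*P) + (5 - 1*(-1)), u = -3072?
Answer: -2009/768 ≈ -2.6159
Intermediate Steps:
T(P) = 6 + P**2 - 4*P (T(P) = (P**2 - 4*P) + (5 + 1) = (P**2 - 4*P) + 6 = 6 + P**2 - 4*P)
D = 1 (D = 1/((1 - 1*3) + (6 + 3**2 - 4*3)) = 1/((1 - 3) + (6 + 9 - 12)) = 1/(-2 + 3) = 1/1 = 1)
(8036/u)*D = (8036/(-3072))*1 = (8036*(-1/3072))*1 = -2009/768*1 = -2009/768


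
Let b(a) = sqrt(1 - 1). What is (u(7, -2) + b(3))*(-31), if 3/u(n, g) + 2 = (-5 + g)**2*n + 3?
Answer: -93/344 ≈ -0.27035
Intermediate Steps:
u(n, g) = 3/(1 + n*(-5 + g)**2) (u(n, g) = 3/(-2 + ((-5 + g)**2*n + 3)) = 3/(-2 + (n*(-5 + g)**2 + 3)) = 3/(-2 + (3 + n*(-5 + g)**2)) = 3/(1 + n*(-5 + g)**2))
b(a) = 0 (b(a) = sqrt(0) = 0)
(u(7, -2) + b(3))*(-31) = (3/(1 + 7*(-5 - 2)**2) + 0)*(-31) = (3/(1 + 7*(-7)**2) + 0)*(-31) = (3/(1 + 7*49) + 0)*(-31) = (3/(1 + 343) + 0)*(-31) = (3/344 + 0)*(-31) = (3/344)*(-31) = -93/344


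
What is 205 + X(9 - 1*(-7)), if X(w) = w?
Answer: 221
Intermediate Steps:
205 + X(9 - 1*(-7)) = 205 + (9 - 1*(-7)) = 205 + (9 + 7) = 205 + 16 = 221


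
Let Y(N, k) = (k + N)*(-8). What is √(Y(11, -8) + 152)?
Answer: 8*√2 ≈ 11.314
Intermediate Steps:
Y(N, k) = -8*N - 8*k (Y(N, k) = (N + k)*(-8) = -8*N - 8*k)
√(Y(11, -8) + 152) = √((-8*11 - 8*(-8)) + 152) = √((-88 + 64) + 152) = √(-24 + 152) = √128 = 8*√2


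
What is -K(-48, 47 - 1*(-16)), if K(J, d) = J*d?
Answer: 3024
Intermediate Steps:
-K(-48, 47 - 1*(-16)) = -(-48)*(47 - 1*(-16)) = -(-48)*(47 + 16) = -(-48)*63 = -1*(-3024) = 3024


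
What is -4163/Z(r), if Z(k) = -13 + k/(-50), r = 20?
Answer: 20815/67 ≈ 310.67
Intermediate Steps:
Z(k) = -13 - k/50 (Z(k) = -13 + k*(-1/50) = -13 - k/50)
-4163/Z(r) = -4163/(-13 - 1/50*20) = -4163/(-13 - ⅖) = -4163/(-67/5) = -4163*(-5/67) = 20815/67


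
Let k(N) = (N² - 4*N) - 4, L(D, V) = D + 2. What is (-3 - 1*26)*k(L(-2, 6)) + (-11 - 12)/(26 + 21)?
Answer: 5429/47 ≈ 115.51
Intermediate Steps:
L(D, V) = 2 + D
k(N) = -4 + N² - 4*N
(-3 - 1*26)*k(L(-2, 6)) + (-11 - 12)/(26 + 21) = (-3 - 1*26)*(-4 + (2 - 2)² - 4*(2 - 2)) + (-11 - 12)/(26 + 21) = (-3 - 26)*(-4 + 0² - 4*0) - 23/47 = -29*(-4 + 0 + 0) - 23*1/47 = -29*(-4) - 23/47 = 116 - 23/47 = 5429/47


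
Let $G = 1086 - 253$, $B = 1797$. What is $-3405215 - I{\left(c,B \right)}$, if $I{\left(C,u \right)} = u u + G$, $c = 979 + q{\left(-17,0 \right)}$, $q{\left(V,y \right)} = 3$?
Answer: $-6635257$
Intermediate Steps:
$G = 833$
$c = 982$ ($c = 979 + 3 = 982$)
$I{\left(C,u \right)} = 833 + u^{2}$ ($I{\left(C,u \right)} = u u + 833 = u^{2} + 833 = 833 + u^{2}$)
$-3405215 - I{\left(c,B \right)} = -3405215 - \left(833 + 1797^{2}\right) = -3405215 - \left(833 + 3229209\right) = -3405215 - 3230042 = -6635257$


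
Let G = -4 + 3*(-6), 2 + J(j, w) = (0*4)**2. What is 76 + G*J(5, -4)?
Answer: 120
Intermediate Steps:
J(j, w) = -2 (J(j, w) = -2 + (0*4)**2 = -2 + 0**2 = -2 + 0 = -2)
G = -22 (G = -4 - 18 = -22)
76 + G*J(5, -4) = 76 - 22*(-2) = 76 + 44 = 120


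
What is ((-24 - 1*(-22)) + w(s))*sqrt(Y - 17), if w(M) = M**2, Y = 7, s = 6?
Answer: 34*I*sqrt(10) ≈ 107.52*I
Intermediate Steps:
((-24 - 1*(-22)) + w(s))*sqrt(Y - 17) = ((-24 - 1*(-22)) + 6**2)*sqrt(7 - 17) = ((-24 + 22) + 36)*sqrt(-10) = (-2 + 36)*(I*sqrt(10)) = 34*(I*sqrt(10)) = 34*I*sqrt(10)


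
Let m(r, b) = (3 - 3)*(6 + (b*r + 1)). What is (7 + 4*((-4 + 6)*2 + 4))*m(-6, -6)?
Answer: 0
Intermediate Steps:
m(r, b) = 0 (m(r, b) = 0*(6 + (1 + b*r)) = 0*(7 + b*r) = 0)
(7 + 4*((-4 + 6)*2 + 4))*m(-6, -6) = (7 + 4*((-4 + 6)*2 + 4))*0 = (7 + 4*(2*2 + 4))*0 = (7 + 4*(4 + 4))*0 = (7 + 4*8)*0 = (7 + 32)*0 = 39*0 = 0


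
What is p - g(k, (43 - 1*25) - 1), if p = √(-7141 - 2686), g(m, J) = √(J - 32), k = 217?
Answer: I*(√9827 - √15) ≈ 95.258*I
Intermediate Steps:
g(m, J) = √(-32 + J)
p = I*√9827 (p = √(-9827) = I*√9827 ≈ 99.131*I)
p - g(k, (43 - 1*25) - 1) = I*√9827 - √(-32 + ((43 - 1*25) - 1)) = I*√9827 - √(-32 + ((43 - 25) - 1)) = I*√9827 - √(-32 + (18 - 1)) = I*√9827 - √(-32 + 17) = I*√9827 - √(-15) = I*√9827 - I*√15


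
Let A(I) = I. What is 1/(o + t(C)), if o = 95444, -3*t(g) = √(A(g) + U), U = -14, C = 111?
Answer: 858996/81986014127 + 3*√97/81986014127 ≈ 1.0478e-5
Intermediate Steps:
t(g) = -√(-14 + g)/3 (t(g) = -√(g - 14)/3 = -√(-14 + g)/3)
1/(o + t(C)) = 1/(95444 - √(-14 + 111)/3) = 1/(95444 - √97/3)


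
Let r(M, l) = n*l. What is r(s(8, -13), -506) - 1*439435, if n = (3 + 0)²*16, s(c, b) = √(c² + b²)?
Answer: -512299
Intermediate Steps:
s(c, b) = √(b² + c²)
n = 144 (n = 3²*16 = 9*16 = 144)
r(M, l) = 144*l
r(s(8, -13), -506) - 1*439435 = 144*(-506) - 1*439435 = -72864 - 439435 = -512299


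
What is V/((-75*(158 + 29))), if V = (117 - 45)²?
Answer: -1728/4675 ≈ -0.36963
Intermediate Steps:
V = 5184 (V = 72² = 5184)
V/((-75*(158 + 29))) = 5184/((-75*(158 + 29))) = 5184/((-75*187)) = 5184/(-14025) = 5184*(-1/14025) = -1728/4675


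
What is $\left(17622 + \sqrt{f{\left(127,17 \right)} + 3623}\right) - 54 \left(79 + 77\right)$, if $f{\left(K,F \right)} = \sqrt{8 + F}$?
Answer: $9198 + 2 \sqrt{907} \approx 9258.2$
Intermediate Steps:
$\left(17622 + \sqrt{f{\left(127,17 \right)} + 3623}\right) - 54 \left(79 + 77\right) = \left(17622 + \sqrt{\sqrt{8 + 17} + 3623}\right) - 54 \left(79 + 77\right) = \left(17622 + \sqrt{\sqrt{25} + 3623}\right) - 8424 = \left(17622 + \sqrt{5 + 3623}\right) - 8424 = \left(17622 + \sqrt{3628}\right) - 8424 = \left(17622 + 2 \sqrt{907}\right) - 8424 = 9198 + 2 \sqrt{907}$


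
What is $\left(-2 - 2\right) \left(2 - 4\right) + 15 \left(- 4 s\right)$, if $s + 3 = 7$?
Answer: $-232$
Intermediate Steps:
$s = 4$ ($s = -3 + 7 = 4$)
$\left(-2 - 2\right) \left(2 - 4\right) + 15 \left(- 4 s\right) = \left(-2 - 2\right) \left(2 - 4\right) + 15 \left(\left(-4\right) 4\right) = \left(-4\right) \left(-2\right) + 15 \left(-16\right) = 8 - 240 = -232$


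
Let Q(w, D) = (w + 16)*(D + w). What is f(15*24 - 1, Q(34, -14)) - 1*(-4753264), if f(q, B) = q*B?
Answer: 5112264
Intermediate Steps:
Q(w, D) = (16 + w)*(D + w)
f(q, B) = B*q
f(15*24 - 1, Q(34, -14)) - 1*(-4753264) = (34² + 16*(-14) + 16*34 - 14*34)*(15*24 - 1) - 1*(-4753264) = (1156 - 224 + 544 - 476)*(360 - 1) + 4753264 = 1000*359 + 4753264 = 359000 + 4753264 = 5112264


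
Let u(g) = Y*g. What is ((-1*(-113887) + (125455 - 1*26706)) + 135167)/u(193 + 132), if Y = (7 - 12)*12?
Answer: -347803/19500 ≈ -17.836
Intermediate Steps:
Y = -60 (Y = -5*12 = -60)
u(g) = -60*g
((-1*(-113887) + (125455 - 1*26706)) + 135167)/u(193 + 132) = ((-1*(-113887) + (125455 - 1*26706)) + 135167)/((-60*(193 + 132))) = ((113887 + (125455 - 26706)) + 135167)/((-60*325)) = ((113887 + 98749) + 135167)/(-19500) = (212636 + 135167)*(-1/19500) = 347803*(-1/19500) = -347803/19500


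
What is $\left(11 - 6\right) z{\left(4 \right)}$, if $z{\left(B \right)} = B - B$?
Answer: $0$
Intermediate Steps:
$z{\left(B \right)} = 0$
$\left(11 - 6\right) z{\left(4 \right)} = \left(11 - 6\right) 0 = 5 \cdot 0 = 0$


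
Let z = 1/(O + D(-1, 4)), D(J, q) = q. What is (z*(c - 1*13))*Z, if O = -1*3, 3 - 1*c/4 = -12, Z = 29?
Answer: 1363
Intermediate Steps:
c = 60 (c = 12 - 4*(-12) = 12 + 48 = 60)
O = -3
z = 1 (z = 1/(-3 + 4) = 1/1 = 1)
(z*(c - 1*13))*Z = (1*(60 - 1*13))*29 = (1*(60 - 13))*29 = (1*47)*29 = 47*29 = 1363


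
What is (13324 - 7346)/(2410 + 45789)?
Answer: 5978/48199 ≈ 0.12403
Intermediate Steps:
(13324 - 7346)/(2410 + 45789) = 5978/48199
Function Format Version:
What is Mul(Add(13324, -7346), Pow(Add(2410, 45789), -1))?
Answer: Rational(5978, 48199) ≈ 0.12403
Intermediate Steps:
Mul(Add(13324, -7346), Pow(Add(2410, 45789), -1)) = Mul(5978, Pow(48199, -1)) = Mul(5978, Rational(1, 48199)) = Rational(5978, 48199)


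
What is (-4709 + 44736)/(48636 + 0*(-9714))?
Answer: 40027/48636 ≈ 0.82299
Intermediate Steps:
(-4709 + 44736)/(48636 + 0*(-9714)) = 40027/(48636 + 0) = 40027/48636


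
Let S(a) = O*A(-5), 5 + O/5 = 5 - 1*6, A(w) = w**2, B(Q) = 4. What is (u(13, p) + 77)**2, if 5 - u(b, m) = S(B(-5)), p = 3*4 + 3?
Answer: 692224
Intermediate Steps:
O = -30 (O = -25 + 5*(5 - 1*6) = -25 + 5*(5 - 6) = -25 + 5*(-1) = -25 - 5 = -30)
S(a) = -750 (S(a) = -30*(-5)**2 = -30*25 = -750)
p = 15 (p = 12 + 3 = 15)
u(b, m) = 755 (u(b, m) = 5 - 1*(-750) = 5 + 750 = 755)
(u(13, p) + 77)**2 = (755 + 77)**2 = 832**2 = 692224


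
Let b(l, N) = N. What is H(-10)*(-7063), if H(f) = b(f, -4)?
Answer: 28252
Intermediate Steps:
H(f) = -4
H(-10)*(-7063) = -4*(-7063) = 28252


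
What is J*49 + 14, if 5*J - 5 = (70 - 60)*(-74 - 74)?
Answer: -14441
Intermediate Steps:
J = -295 (J = 1 + ((70 - 60)*(-74 - 74))/5 = 1 + (10*(-148))/5 = 1 + (⅕)*(-1480) = 1 - 296 = -295)
J*49 + 14 = -295*49 + 14 = -14455 + 14 = -14441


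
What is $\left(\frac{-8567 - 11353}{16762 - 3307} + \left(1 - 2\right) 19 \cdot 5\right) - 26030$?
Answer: $- \frac{23435453}{897} \approx -26126.0$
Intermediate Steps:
$\left(\frac{-8567 - 11353}{16762 - 3307} + \left(1 - 2\right) 19 \cdot 5\right) - 26030 = \left(- \frac{19920}{13455} + \left(-1\right) 19 \cdot 5\right) - 26030 = \left(\left(-19920\right) \frac{1}{13455} - 95\right) - 26030 = \left(- \frac{1328}{897} - 95\right) - 26030 = - \frac{86543}{897} - 26030 = - \frac{23435453}{897}$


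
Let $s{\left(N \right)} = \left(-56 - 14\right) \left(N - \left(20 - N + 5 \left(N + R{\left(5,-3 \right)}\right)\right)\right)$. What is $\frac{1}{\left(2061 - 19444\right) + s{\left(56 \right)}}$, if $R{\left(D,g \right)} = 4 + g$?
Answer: $- \frac{1}{3873} \approx -0.0002582$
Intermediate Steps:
$s{\left(N \right)} = 1750 + 210 N$ ($s{\left(N \right)} = \left(-56 - 14\right) \left(N - \left(20 - N + 5 \left(N + \left(4 - 3\right)\right)\right)\right) = - 70 \left(N - \left(20 - N + 5 \left(N + 1\right)\right)\right) = - 70 \left(N - \left(20 - N + 5 \left(1 + N\right)\right)\right) = - 70 \left(N - \left(25 + 4 N\right)\right) = - 70 \left(-25 - 3 N\right) = 1750 + 210 N$)
$\frac{1}{\left(2061 - 19444\right) + s{\left(56 \right)}} = \frac{1}{\left(2061 - 19444\right) + \left(1750 + 210 \cdot 56\right)} = \frac{1}{-17383 + \left(1750 + 11760\right)} = \frac{1}{-17383 + 13510} = \frac{1}{-3873} = - \frac{1}{3873}$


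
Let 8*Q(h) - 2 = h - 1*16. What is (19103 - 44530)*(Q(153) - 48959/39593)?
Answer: -129976594385/316744 ≈ -4.1035e+5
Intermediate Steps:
Q(h) = -7/4 + h/8 (Q(h) = 1/4 + (h - 1*16)/8 = 1/4 + (h - 16)/8 = 1/4 + (-16 + h)/8 = 1/4 + (-2 + h/8) = -7/4 + h/8)
(19103 - 44530)*(Q(153) - 48959/39593) = (19103 - 44530)*((-7/4 + (1/8)*153) - 48959/39593) = -25427*((-7/4 + 153/8) - 48959*1/39593) = -25427*(139/8 - 48959/39593) = -25427*5111755/316744 = -129976594385/316744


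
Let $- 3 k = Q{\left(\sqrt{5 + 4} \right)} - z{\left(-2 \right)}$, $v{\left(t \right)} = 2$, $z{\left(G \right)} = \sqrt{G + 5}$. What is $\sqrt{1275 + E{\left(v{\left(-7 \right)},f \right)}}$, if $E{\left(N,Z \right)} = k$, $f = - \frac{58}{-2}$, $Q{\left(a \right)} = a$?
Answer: $\frac{\sqrt{11466 + 3 \sqrt{3}}}{3} \approx 35.701$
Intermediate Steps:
$z{\left(G \right)} = \sqrt{5 + G}$
$f = 29$ ($f = \left(-58\right) \left(- \frac{1}{2}\right) = 29$)
$k = -1 + \frac{\sqrt{3}}{3}$ ($k = - \frac{\sqrt{5 + 4} - \sqrt{5 - 2}}{3} = - \frac{\sqrt{9} - \sqrt{3}}{3} = - \frac{3 - \sqrt{3}}{3} = -1 + \frac{\sqrt{3}}{3} \approx -0.42265$)
$E{\left(N,Z \right)} = -1 + \frac{\sqrt{3}}{3}$
$\sqrt{1275 + E{\left(v{\left(-7 \right)},f \right)}} = \sqrt{1275 - \left(1 - \frac{\sqrt{3}}{3}\right)} = \sqrt{1274 + \frac{\sqrt{3}}{3}}$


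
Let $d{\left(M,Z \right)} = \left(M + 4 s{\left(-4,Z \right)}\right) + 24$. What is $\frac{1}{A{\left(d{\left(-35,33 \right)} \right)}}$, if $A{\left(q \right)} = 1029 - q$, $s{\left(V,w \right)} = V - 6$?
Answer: $\frac{1}{1080} \approx 0.00092593$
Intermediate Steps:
$s{\left(V,w \right)} = -6 + V$ ($s{\left(V,w \right)} = V - 6 = -6 + V$)
$d{\left(M,Z \right)} = -16 + M$ ($d{\left(M,Z \right)} = \left(M + 4 \left(-6 - 4\right)\right) + 24 = \left(M + 4 \left(-10\right)\right) + 24 = \left(M - 40\right) + 24 = \left(-40 + M\right) + 24 = -16 + M$)
$\frac{1}{A{\left(d{\left(-35,33 \right)} \right)}} = \frac{1}{1029 - \left(-16 - 35\right)} = \frac{1}{1029 - -51} = \frac{1}{1029 + 51} = \frac{1}{1080}$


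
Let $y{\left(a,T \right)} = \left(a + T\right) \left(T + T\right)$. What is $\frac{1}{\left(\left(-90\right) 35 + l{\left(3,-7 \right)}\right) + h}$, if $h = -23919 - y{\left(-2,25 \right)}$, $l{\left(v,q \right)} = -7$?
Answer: $- \frac{1}{28226} \approx -3.5428 \cdot 10^{-5}$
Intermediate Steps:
$y{\left(a,T \right)} = 2 T \left(T + a\right)$ ($y{\left(a,T \right)} = \left(T + a\right) 2 T = 2 T \left(T + a\right)$)
$h = -25069$ ($h = -23919 - 2 \cdot 25 \left(25 - 2\right) = -23919 - 2 \cdot 25 \cdot 23 = -23919 - 1150 = -25069$)
$\frac{1}{\left(\left(-90\right) 35 + l{\left(3,-7 \right)}\right) + h} = \frac{1}{\left(\left(-90\right) 35 - 7\right) - 25069} = \frac{1}{\left(-3150 - 7\right) - 25069} = \frac{1}{-3157 - 25069} = \frac{1}{-28226} = - \frac{1}{28226}$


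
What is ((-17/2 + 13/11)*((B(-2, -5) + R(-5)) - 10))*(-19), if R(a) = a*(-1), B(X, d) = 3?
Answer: -3059/11 ≈ -278.09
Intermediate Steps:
R(a) = -a
((-17/2 + 13/11)*((B(-2, -5) + R(-5)) - 10))*(-19) = ((-17/2 + 13/11)*((3 - 1*(-5)) - 10))*(-19) = ((-17*½ + 13*(1/11))*((3 + 5) - 10))*(-19) = ((-17/2 + 13/11)*(8 - 10))*(-19) = -161/22*(-2)*(-19) = (161/11)*(-19) = -3059/11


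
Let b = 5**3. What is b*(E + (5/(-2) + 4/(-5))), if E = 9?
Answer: 1425/2 ≈ 712.50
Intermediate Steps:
b = 125
b*(E + (5/(-2) + 4/(-5))) = 125*(9 + (5/(-2) + 4/(-5))) = 125*(9 + (5*(-1/2) + 4*(-1/5))) = 125*(9 + (-5/2 - 4/5)) = 125*(9 - 33/10) = 125*(57/10) = 1425/2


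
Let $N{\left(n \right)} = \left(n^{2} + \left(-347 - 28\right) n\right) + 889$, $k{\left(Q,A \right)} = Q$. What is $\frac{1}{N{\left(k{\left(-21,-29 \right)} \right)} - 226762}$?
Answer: $- \frac{1}{217557} \approx -4.5965 \cdot 10^{-6}$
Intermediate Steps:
$N{\left(n \right)} = 889 + n^{2} - 375 n$ ($N{\left(n \right)} = \left(n^{2} - 375 n\right) + 889 = 889 + n^{2} - 375 n$)
$\frac{1}{N{\left(k{\left(-21,-29 \right)} \right)} - 226762} = \frac{1}{\left(889 + \left(-21\right)^{2} - -7875\right) - 226762} = \frac{1}{\left(889 + 441 + 7875\right) - 226762} = \frac{1}{9205 - 226762} = \frac{1}{-217557} = - \frac{1}{217557}$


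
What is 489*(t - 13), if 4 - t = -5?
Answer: -1956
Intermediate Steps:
t = 9 (t = 4 - 1*(-5) = 4 + 5 = 9)
489*(t - 13) = 489*(9 - 13) = 489*(-4) = -1956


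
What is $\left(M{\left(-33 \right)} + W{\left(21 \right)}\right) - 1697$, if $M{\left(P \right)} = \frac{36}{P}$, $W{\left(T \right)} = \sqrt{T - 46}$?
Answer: $- \frac{18679}{11} + 5 i \approx -1698.1 + 5.0 i$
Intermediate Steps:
$W{\left(T \right)} = \sqrt{-46 + T}$
$\left(M{\left(-33 \right)} + W{\left(21 \right)}\right) - 1697 = \left(\frac{36}{-33} + \sqrt{-46 + 21}\right) - 1697 = \left(36 \left(- \frac{1}{33}\right) + \sqrt{-25}\right) - 1697 = \left(- \frac{12}{11} + 5 i\right) - 1697 = - \frac{18679}{11} + 5 i$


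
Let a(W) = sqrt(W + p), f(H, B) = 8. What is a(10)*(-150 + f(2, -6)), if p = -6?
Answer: -284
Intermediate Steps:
a(W) = sqrt(-6 + W) (a(W) = sqrt(W - 6) = sqrt(-6 + W))
a(10)*(-150 + f(2, -6)) = sqrt(-6 + 10)*(-150 + 8) = sqrt(4)*(-142) = 2*(-142) = -284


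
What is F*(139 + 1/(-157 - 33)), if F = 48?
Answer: 633816/95 ≈ 6671.8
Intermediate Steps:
F*(139 + 1/(-157 - 33)) = 48*(139 + 1/(-157 - 33)) = 48*(139 + 1/(-190)) = 48*(139 - 1/190) = 48*(26409/190) = 633816/95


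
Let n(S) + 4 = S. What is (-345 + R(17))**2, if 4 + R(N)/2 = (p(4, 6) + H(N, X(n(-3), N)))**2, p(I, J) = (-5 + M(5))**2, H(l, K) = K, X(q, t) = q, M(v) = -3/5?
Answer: 271583772769/390625 ≈ 6.9525e+5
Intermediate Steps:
M(v) = -3/5 (M(v) = -3*1/5 = -3/5)
n(S) = -4 + S
p(I, J) = 784/25 (p(I, J) = (-5 - 3/5)**2 = (-28/5)**2 = 784/25)
R(N) = 736762/625 (R(N) = -8 + 2*(784/25 + (-4 - 3))**2 = -8 + 2*(784/25 - 7)**2 = -8 + 2*(609/25)**2 = -8 + 2*(370881/625) = -8 + 741762/625 = 736762/625)
(-345 + R(17))**2 = (-345 + 736762/625)**2 = (521137/625)**2 = 271583772769/390625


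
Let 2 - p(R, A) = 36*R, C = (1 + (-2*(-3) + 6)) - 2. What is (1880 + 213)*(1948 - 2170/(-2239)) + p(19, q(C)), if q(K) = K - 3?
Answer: 9131785008/2239 ≈ 4.0785e+6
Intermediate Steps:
C = 11 (C = (1 + (6 + 6)) - 2 = (1 + 12) - 2 = 13 - 2 = 11)
q(K) = -3 + K
p(R, A) = 2 - 36*R
(1880 + 213)*(1948 - 2170/(-2239)) + p(19, q(C)) = (1880 + 213)*(1948 - 2170/(-2239)) + (2 - 36*19) = 2093*(1948 - 2170*(-1/2239)) + (2 - 684) = 2093*(1948 + 2170/2239) - 682 = 2093*(4363742/2239) - 682 = 9133312006/2239 - 682 = 9131785008/2239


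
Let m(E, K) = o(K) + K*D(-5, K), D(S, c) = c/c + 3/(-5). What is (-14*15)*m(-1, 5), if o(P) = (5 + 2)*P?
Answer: -7770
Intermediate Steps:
D(S, c) = ⅖ (D(S, c) = 1 + 3*(-⅕) = 1 - ⅗ = ⅖)
o(P) = 7*P
m(E, K) = 37*K/5 (m(E, K) = 7*K + K*(⅖) = 7*K + 2*K/5 = 37*K/5)
(-14*15)*m(-1, 5) = (-14*15)*((37/5)*5) = -210*37 = -7770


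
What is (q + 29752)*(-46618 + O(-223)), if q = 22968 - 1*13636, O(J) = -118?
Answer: -1826629824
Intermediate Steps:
q = 9332 (q = 22968 - 13636 = 9332)
(q + 29752)*(-46618 + O(-223)) = (9332 + 29752)*(-46618 - 118) = 39084*(-46736) = -1826629824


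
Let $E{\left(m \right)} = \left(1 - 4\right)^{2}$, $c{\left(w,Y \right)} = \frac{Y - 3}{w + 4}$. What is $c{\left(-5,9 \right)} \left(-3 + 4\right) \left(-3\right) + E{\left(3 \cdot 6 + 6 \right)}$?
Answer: $27$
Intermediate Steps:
$c{\left(w,Y \right)} = \frac{-3 + Y}{4 + w}$
$E{\left(m \right)} = 9$ ($E{\left(m \right)} = \left(-3\right)^{2} = 9$)
$c{\left(-5,9 \right)} \left(-3 + 4\right) \left(-3\right) + E{\left(3 \cdot 6 + 6 \right)} = \frac{-3 + 9}{4 - 5} \left(-3 + 4\right) \left(-3\right) + 9 = \frac{1}{-1} \cdot 6 \cdot 1 \left(-3\right) + 9 = \left(-1\right) 6 \left(-3\right) + 9 = \left(-6\right) \left(-3\right) + 9 = 18 + 9 = 27$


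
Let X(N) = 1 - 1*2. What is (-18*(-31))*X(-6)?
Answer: -558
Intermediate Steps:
X(N) = -1 (X(N) = 1 - 2 = -1)
(-18*(-31))*X(-6) = -18*(-31)*(-1) = 558*(-1) = -558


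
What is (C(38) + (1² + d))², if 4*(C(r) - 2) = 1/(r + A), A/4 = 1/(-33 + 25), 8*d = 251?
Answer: 425555641/360000 ≈ 1182.1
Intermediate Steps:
d = 251/8 (d = (⅛)*251 = 251/8 ≈ 31.375)
A = -½ (A = 4/(-33 + 25) = 4/(-8) = 4*(-⅛) = -½ ≈ -0.50000)
C(r) = 2 + 1/(4*(-½ + r)) (C(r) = 2 + 1/(4*(r - ½)) = 2 + 1/(4*(-½ + r)))
(C(38) + (1² + d))² = ((-3 + 8*38)/(2*(-1 + 2*38)) + (1² + 251/8))² = ((-3 + 304)/(2*(-1 + 76)) + (1 + 251/8))² = ((½)*301/75 + 259/8)² = ((½)*(1/75)*301 + 259/8)² = (301/150 + 259/8)² = (20629/600)² = 425555641/360000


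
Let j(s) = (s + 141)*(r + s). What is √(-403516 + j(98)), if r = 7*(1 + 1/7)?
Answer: 7*I*√7718 ≈ 614.96*I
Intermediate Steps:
r = 8 (r = 7*(1 + ⅐) = 7*(8/7) = 8)
j(s) = (8 + s)*(141 + s) (j(s) = (s + 141)*(8 + s) = (141 + s)*(8 + s) = (8 + s)*(141 + s))
√(-403516 + j(98)) = √(-403516 + (1128 + 98² + 149*98)) = √(-403516 + (1128 + 9604 + 14602)) = √(-403516 + 25334) = √(-378182) = 7*I*√7718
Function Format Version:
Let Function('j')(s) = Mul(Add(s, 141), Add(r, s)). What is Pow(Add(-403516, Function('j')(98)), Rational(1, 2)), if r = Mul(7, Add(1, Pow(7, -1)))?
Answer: Mul(7, I, Pow(7718, Rational(1, 2))) ≈ Mul(614.96, I)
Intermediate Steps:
r = 8 (r = Mul(7, Add(1, Rational(1, 7))) = Mul(7, Rational(8, 7)) = 8)
Function('j')(s) = Mul(Add(8, s), Add(141, s)) (Function('j')(s) = Mul(Add(s, 141), Add(8, s)) = Mul(Add(141, s), Add(8, s)) = Mul(Add(8, s), Add(141, s)))
Pow(Add(-403516, Function('j')(98)), Rational(1, 2)) = Pow(Add(-403516, Add(1128, Pow(98, 2), Mul(149, 98))), Rational(1, 2)) = Pow(Add(-403516, Add(1128, 9604, 14602)), Rational(1, 2)) = Pow(Add(-403516, 25334), Rational(1, 2)) = Pow(-378182, Rational(1, 2)) = Mul(7, I, Pow(7718, Rational(1, 2)))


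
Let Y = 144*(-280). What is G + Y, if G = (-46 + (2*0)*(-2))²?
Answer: -38204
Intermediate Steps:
Y = -40320
G = 2116 (G = (-46 + 0*(-2))² = (-46 + 0)² = (-46)² = 2116)
G + Y = 2116 - 40320 = -38204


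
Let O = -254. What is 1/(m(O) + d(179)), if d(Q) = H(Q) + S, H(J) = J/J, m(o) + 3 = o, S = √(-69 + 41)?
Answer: -64/16391 - I*√7/32782 ≈ -0.0039046 - 8.0707e-5*I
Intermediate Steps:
S = 2*I*√7 (S = √(-28) = 2*I*√7 ≈ 5.2915*I)
m(o) = -3 + o
H(J) = 1
d(Q) = 1 + 2*I*√7
1/(m(O) + d(179)) = 1/((-3 - 254) + (1 + 2*I*√7)) = 1/(-257 + (1 + 2*I*√7)) = 1/(-256 + 2*I*√7)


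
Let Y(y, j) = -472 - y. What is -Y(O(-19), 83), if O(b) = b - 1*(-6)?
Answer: 459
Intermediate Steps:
O(b) = 6 + b (O(b) = b + 6 = 6 + b)
-Y(O(-19), 83) = -(-472 - (6 - 19)) = -(-472 - 1*(-13)) = -(-472 + 13) = -1*(-459) = 459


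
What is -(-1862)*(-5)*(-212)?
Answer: 1973720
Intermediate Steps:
-(-1862)*(-5)*(-212) = -133*70*(-212) = -9310*(-212) = 1973720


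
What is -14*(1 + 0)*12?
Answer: -168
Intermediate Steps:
-14*(1 + 0)*12 = -14*1*12 = -14*12 = -168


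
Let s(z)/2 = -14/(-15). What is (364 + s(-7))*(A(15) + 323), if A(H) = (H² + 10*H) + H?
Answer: 3912944/15 ≈ 2.6086e+5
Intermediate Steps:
s(z) = 28/15 (s(z) = 2*(-14/(-15)) = 2*(-14*(-1/15)) = 2*(14/15) = 28/15)
A(H) = H² + 11*H
(364 + s(-7))*(A(15) + 323) = (364 + 28/15)*(15*(11 + 15) + 323) = 5488*(15*26 + 323)/15 = 5488*(390 + 323)/15 = (5488/15)*713 = 3912944/15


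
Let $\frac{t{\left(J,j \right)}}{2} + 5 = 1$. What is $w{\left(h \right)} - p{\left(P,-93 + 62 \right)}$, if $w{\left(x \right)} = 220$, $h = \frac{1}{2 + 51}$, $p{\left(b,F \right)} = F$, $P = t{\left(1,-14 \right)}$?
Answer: $251$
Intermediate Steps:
$t{\left(J,j \right)} = -8$ ($t{\left(J,j \right)} = -10 + 2 \cdot 1 = -10 + 2 = -8$)
$P = -8$
$h = \frac{1}{53} \approx 0.018868$
$w{\left(h \right)} - p{\left(P,-93 + 62 \right)} = 220 - \left(-93 + 62\right) = 220 - -31 = 220 + 31 = 251$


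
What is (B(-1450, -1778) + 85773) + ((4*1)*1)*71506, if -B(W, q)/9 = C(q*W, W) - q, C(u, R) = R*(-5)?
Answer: 290545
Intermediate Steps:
C(u, R) = -5*R
B(W, q) = 9*q + 45*W (B(W, q) = -9*(-5*W - q) = -9*(-q - 5*W) = 9*q + 45*W)
(B(-1450, -1778) + 85773) + ((4*1)*1)*71506 = ((9*(-1778) + 45*(-1450)) + 85773) + ((4*1)*1)*71506 = ((-16002 - 65250) + 85773) + (4*1)*71506 = (-81252 + 85773) + 4*71506 = 4521 + 286024 = 290545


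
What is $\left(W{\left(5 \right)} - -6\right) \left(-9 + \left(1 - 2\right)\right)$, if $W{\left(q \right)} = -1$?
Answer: $-50$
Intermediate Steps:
$\left(W{\left(5 \right)} - -6\right) \left(-9 + \left(1 - 2\right)\right) = \left(-1 - -6\right) \left(-9 + \left(1 - 2\right)\right) = \left(-1 + 6\right) \left(-9 - 1\right) = 5 \left(-10\right) = -50$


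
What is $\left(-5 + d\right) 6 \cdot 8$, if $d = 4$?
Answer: $-48$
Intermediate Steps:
$\left(-5 + d\right) 6 \cdot 8 = \left(-5 + 4\right) 6 \cdot 8 = \left(-1\right) 6 \cdot 8 = \left(-6\right) 8 = -48$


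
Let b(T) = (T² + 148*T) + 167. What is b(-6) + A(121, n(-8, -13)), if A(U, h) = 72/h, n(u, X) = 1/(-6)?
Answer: -1117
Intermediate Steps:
n(u, X) = -⅙
b(T) = 167 + T² + 148*T
b(-6) + A(121, n(-8, -13)) = (167 + (-6)² + 148*(-6)) + 72/(-⅙) = (167 + 36 - 888) + 72*(-6) = -685 - 432 = -1117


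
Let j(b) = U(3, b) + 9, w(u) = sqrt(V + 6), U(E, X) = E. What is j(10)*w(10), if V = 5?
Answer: 12*sqrt(11) ≈ 39.799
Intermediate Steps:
w(u) = sqrt(11) (w(u) = sqrt(5 + 6) = sqrt(11))
j(b) = 12 (j(b) = 3 + 9 = 12)
j(10)*w(10) = 12*sqrt(11)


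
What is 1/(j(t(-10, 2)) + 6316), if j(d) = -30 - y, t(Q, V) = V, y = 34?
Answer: 1/6252 ≈ 0.00015995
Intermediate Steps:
j(d) = -64 (j(d) = -30 - 1*34 = -30 - 34 = -64)
1/(j(t(-10, 2)) + 6316) = 1/(-64 + 6316) = 1/6252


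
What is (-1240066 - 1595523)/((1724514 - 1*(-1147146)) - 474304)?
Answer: -2835589/2397356 ≈ -1.1828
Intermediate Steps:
(-1240066 - 1595523)/((1724514 - 1*(-1147146)) - 474304) = -2835589/((1724514 + 1147146) - 474304) = -2835589/(2871660 - 474304) = -2835589/2397356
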